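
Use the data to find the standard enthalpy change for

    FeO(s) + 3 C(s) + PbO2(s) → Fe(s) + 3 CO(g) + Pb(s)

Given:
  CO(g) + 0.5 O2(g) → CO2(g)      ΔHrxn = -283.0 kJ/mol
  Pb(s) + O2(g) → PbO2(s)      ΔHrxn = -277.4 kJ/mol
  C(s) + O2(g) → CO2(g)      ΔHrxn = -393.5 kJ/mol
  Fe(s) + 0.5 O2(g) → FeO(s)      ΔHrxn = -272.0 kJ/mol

ΔHrxn = 217.9 kJ/mol

equation 1 reversed and × 3 (reverse to put CO(g) on the product side; scale by 3 for the 3 CO(g)): (-3)·(-283.0) = +849.0 kJ/mol
equation 2 reversed (PbO2(s) must end up as a reactant): +277.4 kJ/mol
equation 3 × 3 (scale by 3 for the 3 C(s)): (3)·(-393.5) = -1180.5 kJ/mol
equation 4 reversed (reverse to put FeO(s) on the reactant side): +272.0 kJ/mol
Summing the manipulated equations, ΔHrxn = (+849.0) + (+277.4) + (-1180.5) + (+272.0) = 217.9 kJ/mol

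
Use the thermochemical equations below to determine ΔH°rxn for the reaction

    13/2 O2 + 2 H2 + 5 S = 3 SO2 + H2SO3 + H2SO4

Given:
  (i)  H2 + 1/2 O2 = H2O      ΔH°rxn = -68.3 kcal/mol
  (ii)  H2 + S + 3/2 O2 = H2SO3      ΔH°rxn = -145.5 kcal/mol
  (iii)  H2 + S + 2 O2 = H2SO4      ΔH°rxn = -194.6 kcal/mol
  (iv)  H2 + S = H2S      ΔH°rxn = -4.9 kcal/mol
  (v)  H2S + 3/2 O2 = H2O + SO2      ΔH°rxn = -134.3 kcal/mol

(i) reversed and × 3: (-3)·(-68.3) = +204.9 kcal/mol
(ii) as written: -145.5 kcal/mol
(iii) as written: -194.6 kcal/mol
(iv) × 3: (3)·(-4.9) = -14.7 kcal/mol
(v) × 3: (3)·(-134.3) = -402.9 kcal/mol
Summing the manipulated equations, ΔH°rxn = (+204.9) + (-145.5) + (-194.6) + (-14.7) + (-402.9) = -552.8 kcal/mol

ΔH°rxn = -552.8 kcal/mol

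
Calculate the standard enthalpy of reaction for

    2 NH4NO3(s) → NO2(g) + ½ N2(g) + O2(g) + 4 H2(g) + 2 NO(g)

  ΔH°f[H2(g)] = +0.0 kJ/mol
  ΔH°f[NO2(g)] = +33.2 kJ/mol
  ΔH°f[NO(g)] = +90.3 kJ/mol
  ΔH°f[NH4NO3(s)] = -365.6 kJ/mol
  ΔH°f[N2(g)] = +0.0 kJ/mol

Products: 1·(+33.2) + 1/2·(+0.0) + 1·(+0.0) + 4·(+0.0) + 2·(+90.3) = +213.8
Reactants: 2·(-365.6) = -731.2
ΔH_rxn = (+213.8) − (-731.2) = 945.0 kJ/mol

ΔH_rxn = 945.0 kJ/mol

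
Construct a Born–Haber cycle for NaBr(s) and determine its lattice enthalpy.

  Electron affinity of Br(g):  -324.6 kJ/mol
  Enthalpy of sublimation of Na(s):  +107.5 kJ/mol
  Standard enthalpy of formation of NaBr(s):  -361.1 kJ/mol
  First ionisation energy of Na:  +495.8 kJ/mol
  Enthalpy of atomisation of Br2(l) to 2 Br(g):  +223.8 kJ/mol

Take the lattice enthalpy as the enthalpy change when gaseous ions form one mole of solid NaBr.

ΔHf° = 1·ΔHsub + 1·(ΣIE) + 1/2·D(Br2) + 1·EA + U
-361.1 = 1·(+107.5) + 1·(+495.8) + 1/2·(+223.8) + 1·(-324.6) + U
U = -361.1 − (+390.6) = -751.7 kJ/mol

U = -751.7 kJ/mol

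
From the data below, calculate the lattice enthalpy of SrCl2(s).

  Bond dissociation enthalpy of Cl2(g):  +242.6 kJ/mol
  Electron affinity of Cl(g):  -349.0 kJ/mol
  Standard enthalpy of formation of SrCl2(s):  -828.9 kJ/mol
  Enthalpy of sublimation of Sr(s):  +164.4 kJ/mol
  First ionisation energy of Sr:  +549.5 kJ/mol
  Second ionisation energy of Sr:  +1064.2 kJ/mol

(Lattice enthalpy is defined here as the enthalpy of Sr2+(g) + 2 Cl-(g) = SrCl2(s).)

ΔHf° = 1·ΔHsub + 1·(ΣIE) + 1·D(Cl2) + 2·EA + U
-828.9 = 1·(+164.4) + 1·(+1613.7) + 1·(+242.6) + 2·(-349.0) + U
U = -828.9 − (+1322.7) = -2151.6 kJ/mol

U = -2151.6 kJ/mol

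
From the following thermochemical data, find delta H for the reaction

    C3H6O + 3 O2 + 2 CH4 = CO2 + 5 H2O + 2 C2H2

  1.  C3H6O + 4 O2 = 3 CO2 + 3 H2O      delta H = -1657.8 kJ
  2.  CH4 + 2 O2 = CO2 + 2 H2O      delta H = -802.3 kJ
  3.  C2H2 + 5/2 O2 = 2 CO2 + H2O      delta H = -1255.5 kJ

eq. 1 as written (C3H6O already on the reactant side): -1657.8 kJ
eq. 2 × 2 (×2 to match 2 CH4 in the target): (2)·(-802.3) = -1604.6 kJ
eq. 3 reversed and × 2 (reverse to put C2H2 on the product side; scale by 2 for the 2 C2H2): (-2)·(-1255.5) = +2511.0 kJ
Combining the equations, delta H = (-1657.8) + (-1604.6) + (+2511.0) = -751.4 kJ

delta H = -751.4 kJ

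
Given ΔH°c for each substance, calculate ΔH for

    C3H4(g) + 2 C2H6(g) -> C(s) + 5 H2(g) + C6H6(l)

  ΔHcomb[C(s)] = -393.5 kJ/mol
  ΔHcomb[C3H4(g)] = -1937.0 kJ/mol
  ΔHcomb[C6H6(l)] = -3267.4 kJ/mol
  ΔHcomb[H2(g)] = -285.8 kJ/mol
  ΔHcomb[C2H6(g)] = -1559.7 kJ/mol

With combustion enthalpies, reactants minus products:
= [1·(-1937.0) + 2·(-1559.7)] − [1·(-393.5) + 5·(-285.8) + 1·(-3267.4)]
= 33.5 kJ/mol

ΔH = 33.5 kJ/mol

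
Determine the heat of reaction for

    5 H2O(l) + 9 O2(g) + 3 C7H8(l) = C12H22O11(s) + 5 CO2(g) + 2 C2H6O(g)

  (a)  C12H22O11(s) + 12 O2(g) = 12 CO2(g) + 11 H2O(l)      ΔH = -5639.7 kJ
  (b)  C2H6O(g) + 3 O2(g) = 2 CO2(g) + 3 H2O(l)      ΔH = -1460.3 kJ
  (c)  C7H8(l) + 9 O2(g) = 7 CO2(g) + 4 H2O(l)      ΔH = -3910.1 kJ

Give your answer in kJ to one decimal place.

ΔH = -3170.0 kJ

(a) reversed (C12H22O11(s) must end up as a product): +5639.7 kJ
(b) reversed and × 2 (C2H6O(g) must end up as a product; ×2 to match 2 C2H6O(g) in the target): (-2)·(-1460.3) = +2920.6 kJ
(c) × 3 (scale by 3 for the 3 C7H8(l)): (3)·(-3910.1) = -11730.3 kJ
ΔH = (+5639.7) + (+2920.6) + (-11730.3) = -3170.0 kJ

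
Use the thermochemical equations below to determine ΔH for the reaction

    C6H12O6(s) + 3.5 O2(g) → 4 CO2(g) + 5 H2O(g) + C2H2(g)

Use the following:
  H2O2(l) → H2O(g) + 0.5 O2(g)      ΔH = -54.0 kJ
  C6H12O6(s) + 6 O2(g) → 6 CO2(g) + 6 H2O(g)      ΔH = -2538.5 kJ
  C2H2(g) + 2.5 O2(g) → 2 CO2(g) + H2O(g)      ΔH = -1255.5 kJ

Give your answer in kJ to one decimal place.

equation 1: not needed (H2O2(l) appears nowhere else).
equation 2 as written (C6H12O6(s) already on the reactant side): -2538.5 kJ
equation 3 reversed (reverse to put C2H2(g) on the product side): +1255.5 kJ
Combining the equations, ΔH = (-2538.5) + (+1255.5) = -1283.0 kJ

ΔH = -1283.0 kJ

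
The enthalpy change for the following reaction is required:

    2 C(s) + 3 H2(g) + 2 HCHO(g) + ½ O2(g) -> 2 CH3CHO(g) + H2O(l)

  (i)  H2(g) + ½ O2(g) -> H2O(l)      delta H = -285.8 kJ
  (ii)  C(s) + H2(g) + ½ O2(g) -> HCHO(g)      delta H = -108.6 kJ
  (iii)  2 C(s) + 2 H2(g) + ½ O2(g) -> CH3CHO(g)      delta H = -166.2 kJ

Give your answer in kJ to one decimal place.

delta H = -401.0 kJ

(i) as written: -285.8 kJ
(ii) reversed and × 2: (-2)·(-108.6) = +217.2 kJ
(iii) × 2: (2)·(-166.2) = -332.4 kJ
delta H = (1)·(-285.8) + (-2)·(-108.6) + (2)·(-166.2) = -401.0 kJ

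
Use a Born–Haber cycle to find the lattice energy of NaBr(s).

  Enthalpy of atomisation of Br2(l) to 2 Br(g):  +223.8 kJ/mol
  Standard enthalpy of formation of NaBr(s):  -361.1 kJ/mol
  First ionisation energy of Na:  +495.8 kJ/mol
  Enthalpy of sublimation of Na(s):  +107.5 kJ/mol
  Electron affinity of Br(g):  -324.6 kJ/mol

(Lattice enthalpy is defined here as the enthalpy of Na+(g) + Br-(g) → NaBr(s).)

U = -751.7 kJ/mol

ΔHf° = 1·ΔHsub + 1·(ΣIE) + 1/2·D(Br2) + 1·EA + U
-361.1 = 1·(+107.5) + 1·(+495.8) + 1/2·(+223.8) + 1·(-324.6) + U
U = -361.1 − (+390.6) = -751.7 kJ/mol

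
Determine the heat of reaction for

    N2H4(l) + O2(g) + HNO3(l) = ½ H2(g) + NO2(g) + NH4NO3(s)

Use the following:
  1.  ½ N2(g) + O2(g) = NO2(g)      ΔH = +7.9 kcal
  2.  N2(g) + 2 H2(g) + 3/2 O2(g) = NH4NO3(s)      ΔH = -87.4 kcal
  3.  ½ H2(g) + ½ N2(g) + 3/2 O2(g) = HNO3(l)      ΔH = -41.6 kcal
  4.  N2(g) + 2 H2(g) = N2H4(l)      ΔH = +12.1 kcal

eq. 1 as written: +7.9 kcal
eq. 2 as written: -87.4 kcal
eq. 3 reversed: +41.6 kcal
eq. 4 reversed: -12.1 kcal
Summing the manipulated equations, ΔH = (1)·(+7.9) + (1)·(-87.4) + (-1)·(-41.6) + (-1)·(+12.1) = -50.0 kcal

ΔH = -50.0 kcal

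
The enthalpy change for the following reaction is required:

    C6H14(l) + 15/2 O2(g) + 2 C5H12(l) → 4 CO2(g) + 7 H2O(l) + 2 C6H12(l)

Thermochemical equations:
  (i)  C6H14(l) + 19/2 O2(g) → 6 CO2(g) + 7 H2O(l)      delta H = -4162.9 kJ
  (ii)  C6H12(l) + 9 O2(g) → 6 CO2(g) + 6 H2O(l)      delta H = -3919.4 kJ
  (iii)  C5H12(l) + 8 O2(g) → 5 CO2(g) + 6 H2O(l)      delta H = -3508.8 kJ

delta H = -3341.7 kJ

(i) as written: -4162.9 kJ
(ii) reversed and × 2: (-2)·(-3919.4) = +7838.8 kJ
(iii) × 2: (2)·(-3508.8) = -7017.6 kJ
Since enthalpy is a state function, delta H = (-4162.9) + (+7838.8) + (-7017.6) = -3341.7 kJ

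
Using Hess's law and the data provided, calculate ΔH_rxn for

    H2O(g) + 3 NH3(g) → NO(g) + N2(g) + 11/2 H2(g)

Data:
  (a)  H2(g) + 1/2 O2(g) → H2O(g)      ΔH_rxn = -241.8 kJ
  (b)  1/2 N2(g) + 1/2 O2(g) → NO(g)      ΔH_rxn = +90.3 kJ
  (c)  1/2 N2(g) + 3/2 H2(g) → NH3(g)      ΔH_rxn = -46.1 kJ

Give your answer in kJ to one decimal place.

(a) reversed (H2O(g) must end up as a reactant): +241.8 kJ
(b) as written (NO(g) already on the product side): +90.3 kJ
(c) reversed and × 3 (NH3(g) must end up as a reactant; ×3 to match 3 NH3(g) in the target): (-3)·(-46.1) = +138.3 kJ
Since enthalpy is a state function, ΔH_rxn = (-1)·(-241.8) + (1)·(+90.3) + (-3)·(-46.1) = 470.4 kJ

ΔH_rxn = 470.4 kJ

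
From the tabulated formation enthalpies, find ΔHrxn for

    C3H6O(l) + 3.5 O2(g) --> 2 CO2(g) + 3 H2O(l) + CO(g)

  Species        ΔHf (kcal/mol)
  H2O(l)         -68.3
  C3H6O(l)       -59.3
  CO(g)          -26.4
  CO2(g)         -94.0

ΔHrxn = -360.0 kcal/mol

Products: 2·(-94.0) + 3·(-68.3) + 1·(-26.4) = -419.3
Reactants: 1·(-59.3) + 7/2·(+0.0) = -59.3
ΔHrxn = (-419.3) − (-59.3) = -360.0 kcal/mol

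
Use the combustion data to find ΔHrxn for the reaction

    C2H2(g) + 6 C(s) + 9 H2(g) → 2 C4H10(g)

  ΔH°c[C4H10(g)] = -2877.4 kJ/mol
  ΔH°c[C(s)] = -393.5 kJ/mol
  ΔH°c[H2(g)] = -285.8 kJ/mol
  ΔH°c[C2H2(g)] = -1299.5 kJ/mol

ΔHrxn = -477.9 kJ/mol

With combustion enthalpies, reactants minus products:
= [1·(-1299.5) + 6·(-393.5) + 9·(-285.8)] − [2·(-2877.4)]
= -477.9 kJ/mol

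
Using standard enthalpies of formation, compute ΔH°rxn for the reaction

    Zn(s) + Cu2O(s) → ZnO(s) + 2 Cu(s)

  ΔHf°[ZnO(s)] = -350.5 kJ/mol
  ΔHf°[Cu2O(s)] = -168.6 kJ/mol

ΔH°rxn = -181.9 kJ/mol

ΔH°rxn = Σ nΔHf°(products) − Σ nΔHf°(reactants).
Products: 1·(-350.5) + 2·(+0.0) = -350.5
Reactants: 1·(+0.0) + 1·(-168.6) = -168.6
ΔH°rxn = (-350.5) − (-168.6) = -181.9 kJ/mol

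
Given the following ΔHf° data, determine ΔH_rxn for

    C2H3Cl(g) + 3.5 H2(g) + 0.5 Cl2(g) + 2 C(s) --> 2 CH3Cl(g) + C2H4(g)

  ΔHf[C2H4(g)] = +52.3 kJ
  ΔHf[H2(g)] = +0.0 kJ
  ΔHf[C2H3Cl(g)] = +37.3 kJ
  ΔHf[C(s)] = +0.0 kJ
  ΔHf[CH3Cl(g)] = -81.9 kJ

ΔH_rxn = -148.8 kJ

ΔH°rxn = Σ nΔHf°(products) − Σ nΔHf°(reactants).
Products: 2·(-81.9) + 1·(+52.3) = -111.5
Reactants: 1·(+37.3) + 7/2·(+0.0) + 1/2·(+0.0) + 2·(+0.0) = +37.3
ΔH_rxn = (-111.5) − (+37.3) = -148.8 kJ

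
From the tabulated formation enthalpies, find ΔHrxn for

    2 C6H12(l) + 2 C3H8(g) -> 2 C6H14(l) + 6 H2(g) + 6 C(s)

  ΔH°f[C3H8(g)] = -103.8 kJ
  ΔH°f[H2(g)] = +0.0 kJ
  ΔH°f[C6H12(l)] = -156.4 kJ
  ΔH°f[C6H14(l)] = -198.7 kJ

Products: 2·(-198.7) + 6·(+0.0) + 6·(+0.0) = -397.4
Reactants: 2·(-156.4) + 2·(-103.8) = -520.4
ΔHrxn = (-397.4) − (-520.4) = 123.0 kJ

ΔHrxn = 123.0 kJ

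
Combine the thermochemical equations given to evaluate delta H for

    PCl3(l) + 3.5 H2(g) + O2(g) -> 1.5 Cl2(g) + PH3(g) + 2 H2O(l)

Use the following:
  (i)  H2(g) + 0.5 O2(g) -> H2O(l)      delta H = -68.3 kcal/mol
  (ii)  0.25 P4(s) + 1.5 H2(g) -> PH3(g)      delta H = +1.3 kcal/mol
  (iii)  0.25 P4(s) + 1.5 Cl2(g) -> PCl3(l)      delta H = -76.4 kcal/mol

(i) × 2: (2)·(-68.3) = -136.6 kcal/mol
(ii) as written: +1.3 kcal/mol
(iii) reversed: +76.4 kcal/mol
Since enthalpy is a state function, delta H = (-136.6) + (+1.3) + (+76.4) = -58.9 kcal/mol

delta H = -58.9 kcal/mol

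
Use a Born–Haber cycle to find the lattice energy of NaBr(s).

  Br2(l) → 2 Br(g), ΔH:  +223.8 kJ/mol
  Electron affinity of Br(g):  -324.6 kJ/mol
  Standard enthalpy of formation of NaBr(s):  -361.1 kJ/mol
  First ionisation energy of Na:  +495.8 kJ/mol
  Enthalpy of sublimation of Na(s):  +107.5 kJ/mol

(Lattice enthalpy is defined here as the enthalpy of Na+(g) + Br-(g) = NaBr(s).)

ΔHf° = 1·ΔHsub + 1·(ΣIE) + 1/2·D(Br2) + 1·EA + U
-361.1 = 1·(+107.5) + 1·(+495.8) + 1/2·(+223.8) + 1·(-324.6) + U
U = -361.1 − (+390.6) = -751.7 kJ/mol

U = -751.7 kJ/mol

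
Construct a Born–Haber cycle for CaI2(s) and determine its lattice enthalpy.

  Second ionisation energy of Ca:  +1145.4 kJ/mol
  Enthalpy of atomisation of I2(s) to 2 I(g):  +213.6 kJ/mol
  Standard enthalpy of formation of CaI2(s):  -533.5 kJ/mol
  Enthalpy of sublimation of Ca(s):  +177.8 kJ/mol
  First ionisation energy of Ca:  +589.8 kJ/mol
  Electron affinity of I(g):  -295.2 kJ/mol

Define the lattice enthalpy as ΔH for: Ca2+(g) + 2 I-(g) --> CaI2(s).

U = -2069.7 kJ/mol

ΔHf° = 1·ΔHsub + 1·(ΣIE) + 1·D(I2) + 2·EA + U
-533.5 = 1·(+177.8) + 1·(+1735.2) + 1·(+213.6) + 2·(-295.2) + U
U = -533.5 − (+1536.2) = -2069.7 kJ/mol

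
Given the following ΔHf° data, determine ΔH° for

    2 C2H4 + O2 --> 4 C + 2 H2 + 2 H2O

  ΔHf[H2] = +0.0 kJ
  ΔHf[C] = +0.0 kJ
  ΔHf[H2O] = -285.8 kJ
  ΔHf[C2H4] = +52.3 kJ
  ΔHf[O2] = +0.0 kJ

ΔH°rxn = Σ nΔHf°(products) − Σ nΔHf°(reactants).
Products: 4·(+0.0) + 2·(+0.0) + 2·(-285.8) = -571.6
Reactants: 2·(+52.3) + 1·(+0.0) = +104.6
ΔH° = (-571.6) − (+104.6) = -676.2 kJ

ΔH° = -676.2 kJ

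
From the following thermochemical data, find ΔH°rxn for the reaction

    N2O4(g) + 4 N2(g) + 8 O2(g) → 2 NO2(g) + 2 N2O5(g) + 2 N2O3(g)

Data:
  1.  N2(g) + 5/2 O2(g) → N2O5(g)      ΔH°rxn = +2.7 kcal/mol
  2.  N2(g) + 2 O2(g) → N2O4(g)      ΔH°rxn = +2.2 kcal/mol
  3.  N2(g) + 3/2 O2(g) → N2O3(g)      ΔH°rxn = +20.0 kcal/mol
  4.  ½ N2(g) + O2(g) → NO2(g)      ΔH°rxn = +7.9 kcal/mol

eq. 1 × 2: (2)·(+2.7) = +5.4 kcal/mol
eq. 2 reversed: -2.2 kcal/mol
eq. 3 × 2: (2)·(+20.0) = +40.0 kcal/mol
eq. 4 × 2: (2)·(+7.9) = +15.8 kcal/mol
ΔH°rxn = (+5.4) + (-2.2) + (+40.0) + (+15.8) = 59.0 kcal/mol

ΔH°rxn = 59.0 kcal/mol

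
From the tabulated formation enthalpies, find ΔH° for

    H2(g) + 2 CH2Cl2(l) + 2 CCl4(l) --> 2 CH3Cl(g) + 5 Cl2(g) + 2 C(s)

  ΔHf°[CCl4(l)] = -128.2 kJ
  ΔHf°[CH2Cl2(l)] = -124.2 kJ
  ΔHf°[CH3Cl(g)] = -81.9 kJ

Products: 2·(-81.9) + 5·(+0.0) + 2·(+0.0) = -163.8
Reactants: 1·(+0.0) + 2·(-124.2) + 2·(-128.2) = -504.8
ΔH° = (-163.8) − (-504.8) = 341.0 kJ

ΔH° = 341.0 kJ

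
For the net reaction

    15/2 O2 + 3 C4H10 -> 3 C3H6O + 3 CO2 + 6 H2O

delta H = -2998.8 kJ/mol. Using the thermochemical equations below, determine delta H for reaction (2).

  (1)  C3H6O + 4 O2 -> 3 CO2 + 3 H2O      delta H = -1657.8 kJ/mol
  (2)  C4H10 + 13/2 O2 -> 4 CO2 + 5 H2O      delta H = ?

delta H = -2657.4 kJ/mol

(1) reversed and × 3: (-3)·(-1657.8) = +4973.4 kJ/mol
(2) × 3: contributes 3·x
-2998.8 = (+4973.4) + 3·x
x = (-2998.8 − (+4973.4)) / (3) = -2657.4 kJ/mol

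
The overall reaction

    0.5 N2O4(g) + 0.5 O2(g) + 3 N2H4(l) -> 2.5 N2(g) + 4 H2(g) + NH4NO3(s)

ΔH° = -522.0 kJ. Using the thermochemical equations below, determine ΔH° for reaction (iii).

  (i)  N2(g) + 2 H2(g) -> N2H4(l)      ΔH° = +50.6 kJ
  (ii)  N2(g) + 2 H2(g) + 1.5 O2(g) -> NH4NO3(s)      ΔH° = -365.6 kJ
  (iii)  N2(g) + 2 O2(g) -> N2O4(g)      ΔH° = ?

(i) reversed and × 3 (reverse to put N2H4(l) on the reactant side; ×3 to match 3 N2H4(l) in the target): (-3)·(+50.6) = -151.8 kJ
(ii) as written (NH4NO3(s) already on the product side): -365.6 kJ
(iii) reversed and × 1/2 (N2O4(g) must end up as a reactant; ×1/2 to match 1/2 N2O4(g) in the target): contributes −1/2·x
-522.0 = (-151.8) + (-365.6) − 1/2·x
x = (-522.0 − (-517.4)) / (-1/2) = 9.2 kJ

ΔH° = 9.2 kJ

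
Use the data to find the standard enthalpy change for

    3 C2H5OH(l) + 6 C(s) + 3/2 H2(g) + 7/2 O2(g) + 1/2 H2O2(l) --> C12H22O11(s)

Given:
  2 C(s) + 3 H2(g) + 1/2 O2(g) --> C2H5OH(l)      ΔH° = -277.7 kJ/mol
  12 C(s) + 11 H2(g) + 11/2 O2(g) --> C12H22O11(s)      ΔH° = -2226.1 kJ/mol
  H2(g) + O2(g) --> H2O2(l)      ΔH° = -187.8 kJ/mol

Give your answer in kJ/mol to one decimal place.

equation 1 reversed and × 3 (reverse to put C2H5OH(l) on the reactant side; ×3 to match 3 C2H5OH(l) in the target): (-3)·(-277.7) = +833.1 kJ/mol
equation 2 as written (C12H22O11(s) already on the product side): -2226.1 kJ/mol
equation 3 reversed and × 1/2 (H2O2(l) must end up as a reactant; scale by 1/2 for the 1/2 H2O2(l)): (-1/2)·(-187.8) = +93.9 kJ/mol
ΔH° = (+833.1) + (-2226.1) + (+93.9) = -1299.1 kJ/mol

ΔH° = -1299.1 kJ/mol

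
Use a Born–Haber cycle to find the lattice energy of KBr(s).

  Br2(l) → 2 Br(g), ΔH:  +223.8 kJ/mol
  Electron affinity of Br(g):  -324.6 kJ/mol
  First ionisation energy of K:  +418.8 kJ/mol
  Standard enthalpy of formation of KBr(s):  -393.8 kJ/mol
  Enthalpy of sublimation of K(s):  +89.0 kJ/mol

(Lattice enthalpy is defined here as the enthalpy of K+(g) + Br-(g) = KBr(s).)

ΔHf° = 1·ΔHsub + 1·(ΣIE) + 1/2·D(Br2) + 1·EA + U
-393.8 = 1·(+89.0) + 1·(+418.8) + 1/2·(+223.8) + 1·(-324.6) + U
U = -393.8 − (+295.1) = -688.9 kJ/mol

U = -688.9 kJ/mol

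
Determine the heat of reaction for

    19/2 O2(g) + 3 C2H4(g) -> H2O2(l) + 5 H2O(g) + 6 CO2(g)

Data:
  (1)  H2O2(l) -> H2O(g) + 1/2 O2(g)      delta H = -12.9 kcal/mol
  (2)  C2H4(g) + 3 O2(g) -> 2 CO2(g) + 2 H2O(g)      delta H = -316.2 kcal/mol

(1) reversed: +12.9 kcal/mol
(2) × 3: (3)·(-316.2) = -948.6 kcal/mol
By Hess's law, delta H = (+12.9) + (-948.6) = -935.7 kcal/mol

delta H = -935.7 kcal/mol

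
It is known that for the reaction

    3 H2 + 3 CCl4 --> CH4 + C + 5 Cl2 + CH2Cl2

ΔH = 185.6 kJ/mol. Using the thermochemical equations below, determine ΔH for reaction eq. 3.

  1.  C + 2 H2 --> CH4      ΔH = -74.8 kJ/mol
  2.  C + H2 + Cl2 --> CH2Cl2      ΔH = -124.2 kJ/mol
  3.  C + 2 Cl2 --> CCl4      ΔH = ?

ΔH = -128.2 kJ/mol

eq. 1 as written: -74.8 kJ/mol
eq. 2 as written: -124.2 kJ/mol
eq. 3 reversed and × 3: contributes −3·x
+185.6 = (-74.8) + (-124.2) − 3·x
x = (+185.6 − (-199.0)) / (-3) = -128.2 kJ/mol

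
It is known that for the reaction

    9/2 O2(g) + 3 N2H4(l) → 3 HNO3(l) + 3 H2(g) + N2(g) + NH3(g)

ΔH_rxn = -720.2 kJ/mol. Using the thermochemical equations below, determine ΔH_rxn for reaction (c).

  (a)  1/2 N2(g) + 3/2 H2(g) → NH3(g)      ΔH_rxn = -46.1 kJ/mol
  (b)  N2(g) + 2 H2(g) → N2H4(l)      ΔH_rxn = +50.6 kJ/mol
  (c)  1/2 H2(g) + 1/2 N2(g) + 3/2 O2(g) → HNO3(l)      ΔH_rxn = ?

ΔH_rxn = -174.1 kJ/mol

(a) as written: -46.1 kJ/mol
(b) reversed and × 3: (-3)·(+50.6) = -151.8 kJ/mol
(c) × 3: contributes 3·x
-720.2 = (-46.1) + (-151.8) + 3·x
x = (-720.2 − (-197.9)) / (3) = -174.1 kJ/mol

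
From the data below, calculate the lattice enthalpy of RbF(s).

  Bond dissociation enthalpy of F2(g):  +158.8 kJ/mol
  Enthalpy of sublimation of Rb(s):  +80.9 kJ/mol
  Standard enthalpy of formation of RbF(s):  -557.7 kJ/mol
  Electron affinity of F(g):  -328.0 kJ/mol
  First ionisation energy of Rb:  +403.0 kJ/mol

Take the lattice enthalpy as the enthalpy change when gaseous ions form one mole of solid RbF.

U = -793.0 kJ/mol

ΔHf° = 1·ΔHsub + 1·(ΣIE) + 1/2·D(F2) + 1·EA + U
-557.7 = 1·(+80.9) + 1·(+403.0) + 1/2·(+158.8) + 1·(-328.0) + U
U = -557.7 − (+235.3) = -793.0 kJ/mol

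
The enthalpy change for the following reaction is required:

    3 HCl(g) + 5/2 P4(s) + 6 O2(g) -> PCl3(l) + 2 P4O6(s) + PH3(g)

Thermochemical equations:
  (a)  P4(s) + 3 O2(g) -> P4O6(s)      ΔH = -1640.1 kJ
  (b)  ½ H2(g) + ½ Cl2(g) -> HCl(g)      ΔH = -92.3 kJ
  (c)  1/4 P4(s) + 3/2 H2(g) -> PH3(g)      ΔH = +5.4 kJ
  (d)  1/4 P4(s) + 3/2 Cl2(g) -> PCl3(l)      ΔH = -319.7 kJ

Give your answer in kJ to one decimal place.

ΔH = -3317.6 kJ

(a) × 2: (2)·(-1640.1) = -3280.2 kJ
(b) reversed and × 3: (-3)·(-92.3) = +276.9 kJ
(c) as written: +5.4 kJ
(d) as written: -319.7 kJ
Combining the equations, ΔH = (-3280.2) + (+276.9) + (+5.4) + (-319.7) = -3317.6 kJ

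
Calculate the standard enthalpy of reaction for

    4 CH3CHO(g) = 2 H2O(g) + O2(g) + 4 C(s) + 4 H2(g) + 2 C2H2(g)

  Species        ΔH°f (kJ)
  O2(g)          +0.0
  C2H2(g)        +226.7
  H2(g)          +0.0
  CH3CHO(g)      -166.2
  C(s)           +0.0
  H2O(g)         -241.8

ΔH° = 634.6 kJ

Products: 2·(-241.8) + 1·(+0.0) + 4·(+0.0) + 4·(+0.0) + 2·(+226.7) = -30.2
Reactants: 4·(-166.2) = -664.8
ΔH° = (-30.2) − (-664.8) = 634.6 kJ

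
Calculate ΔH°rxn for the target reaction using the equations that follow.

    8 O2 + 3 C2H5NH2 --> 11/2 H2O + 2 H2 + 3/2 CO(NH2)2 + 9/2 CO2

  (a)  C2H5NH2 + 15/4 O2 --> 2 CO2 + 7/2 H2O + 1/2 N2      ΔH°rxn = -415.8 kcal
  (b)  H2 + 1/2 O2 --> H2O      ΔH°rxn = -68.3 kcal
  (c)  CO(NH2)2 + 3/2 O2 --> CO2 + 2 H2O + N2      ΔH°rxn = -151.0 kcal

ΔH°rxn = -884.3 kcal

(a) × 3: (3)·(-415.8) = -1247.4 kcal
(b) reversed and × 2: (-2)·(-68.3) = +136.6 kcal
(c) reversed and × 3/2: (-3/2)·(-151.0) = +226.5 kcal
ΔH°rxn = (-1247.4) + (+136.6) + (+226.5) = -884.3 kcal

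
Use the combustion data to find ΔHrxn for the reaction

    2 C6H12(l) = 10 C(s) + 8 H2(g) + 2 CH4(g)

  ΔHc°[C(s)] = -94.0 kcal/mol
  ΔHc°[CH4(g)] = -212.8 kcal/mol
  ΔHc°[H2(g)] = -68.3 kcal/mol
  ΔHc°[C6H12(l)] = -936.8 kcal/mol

ΔHrxn = 38.4 kcal/mol

Using ΔH = Σ nΔHc°(reactants) − Σ nΔHc°(products):
= [2·(-936.8)] − [10·(-94.0) + 8·(-68.3) + 2·(-212.8)]
= 38.4 kcal/mol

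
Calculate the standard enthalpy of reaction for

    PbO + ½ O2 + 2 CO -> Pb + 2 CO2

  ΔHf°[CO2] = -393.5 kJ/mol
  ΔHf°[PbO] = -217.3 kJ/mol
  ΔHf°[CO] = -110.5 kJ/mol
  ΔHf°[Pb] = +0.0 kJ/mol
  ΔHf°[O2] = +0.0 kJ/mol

Products: 1·(+0.0) + 2·(-393.5) = -787.0
Reactants: 1·(-217.3) + 1/2·(+0.0) + 2·(-110.5) = -438.3
ΔH° = (-787.0) − (-438.3) = -348.7 kJ/mol

ΔH° = -348.7 kJ/mol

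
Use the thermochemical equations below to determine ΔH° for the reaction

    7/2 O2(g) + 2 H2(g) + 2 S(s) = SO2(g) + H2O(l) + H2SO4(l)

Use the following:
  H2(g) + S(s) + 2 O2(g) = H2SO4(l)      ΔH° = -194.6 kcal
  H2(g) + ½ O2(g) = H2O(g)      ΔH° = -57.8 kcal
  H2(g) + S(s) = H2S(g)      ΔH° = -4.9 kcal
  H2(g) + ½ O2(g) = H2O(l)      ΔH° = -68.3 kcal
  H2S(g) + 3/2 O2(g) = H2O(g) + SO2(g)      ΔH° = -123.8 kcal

ΔH° = -333.8 kcal

equation 1 as written: -194.6 kcal
equation 2 reversed: +57.8 kcal
equation 3 as written: -4.9 kcal
equation 4 as written: -68.3 kcal
equation 5 as written: -123.8 kcal
By Hess's law, ΔH° = (-194.6) + (+57.8) + (-4.9) + (-68.3) + (-123.8) = -333.8 kcal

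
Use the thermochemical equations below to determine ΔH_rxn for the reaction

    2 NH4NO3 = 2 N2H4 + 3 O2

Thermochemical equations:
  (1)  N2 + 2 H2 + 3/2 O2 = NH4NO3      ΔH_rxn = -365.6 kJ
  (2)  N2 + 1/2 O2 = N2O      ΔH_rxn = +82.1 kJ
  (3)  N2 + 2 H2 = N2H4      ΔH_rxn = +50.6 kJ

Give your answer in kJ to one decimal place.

(1) reversed and × 2 (NH4NO3 must end up as a reactant; scale by 2 for the 2 NH4NO3): (-2)·(-365.6) = +731.2 kJ
(2): not needed (N2O appears nowhere else).
(3) × 2 (×2 to match 2 N2H4 in the target): (2)·(+50.6) = +101.2 kJ
ΔH_rxn = (+731.2) + (+101.2) = 832.4 kJ

ΔH_rxn = 832.4 kJ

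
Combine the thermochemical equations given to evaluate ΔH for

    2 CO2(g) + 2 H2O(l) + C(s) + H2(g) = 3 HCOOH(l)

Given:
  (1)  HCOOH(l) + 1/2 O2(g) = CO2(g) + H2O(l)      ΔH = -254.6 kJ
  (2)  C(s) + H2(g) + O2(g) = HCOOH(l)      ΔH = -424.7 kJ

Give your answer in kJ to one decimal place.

ΔH = 84.5 kJ

(1) reversed and × 2 (reverse to put CO2(g) on the reactant side; ×2 to match 2 CO2(g) in the target): (-2)·(-254.6) = +509.2 kJ
(2) as written (C(s) already on the reactant side): -424.7 kJ
ΔH = (-2)·(-254.6) + (1)·(-424.7) = 84.5 kJ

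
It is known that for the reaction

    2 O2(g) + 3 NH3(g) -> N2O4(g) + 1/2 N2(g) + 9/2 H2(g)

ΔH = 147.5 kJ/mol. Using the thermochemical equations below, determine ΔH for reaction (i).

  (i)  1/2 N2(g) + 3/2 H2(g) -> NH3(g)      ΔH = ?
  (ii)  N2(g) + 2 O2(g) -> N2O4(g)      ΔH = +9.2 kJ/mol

(i) reversed and × 3 (NH3(g) must end up as a reactant; scale by 3 for the 3 NH3(g)): contributes −3·x
(ii) as written (N2O4(g) already on the product side): +9.2 kJ/mol
+147.5 = (+9.2) − 3·x
x = (+147.5 − (+9.2)) / (-3) = -46.1 kJ/mol

ΔH = -46.1 kJ/mol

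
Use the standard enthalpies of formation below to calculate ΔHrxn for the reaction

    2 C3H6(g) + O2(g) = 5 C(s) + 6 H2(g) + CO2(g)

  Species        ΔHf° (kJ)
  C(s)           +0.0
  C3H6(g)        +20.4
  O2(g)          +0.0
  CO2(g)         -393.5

ΔH°rxn = Σ nΔHf°(products) − Σ nΔHf°(reactants).
Products: 5·(+0.0) + 6·(+0.0) + 1·(-393.5) = -393.5
Reactants: 2·(+20.4) + 1·(+0.0) = +40.8
ΔHrxn = (-393.5) − (+40.8) = -434.3 kJ

ΔHrxn = -434.3 kJ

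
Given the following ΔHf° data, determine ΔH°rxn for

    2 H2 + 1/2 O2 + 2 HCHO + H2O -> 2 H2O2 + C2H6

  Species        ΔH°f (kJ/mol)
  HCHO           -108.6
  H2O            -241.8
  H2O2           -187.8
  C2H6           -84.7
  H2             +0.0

ΔH°rxn = -1.3 kJ/mol

Products: 2·(-187.8) + 1·(-84.7) = -460.3
Reactants: 2·(+0.0) + 1/2·(+0.0) + 2·(-108.6) + 1·(-241.8) = -459.0
ΔH°rxn = (-460.3) − (-459.0) = -1.3 kJ/mol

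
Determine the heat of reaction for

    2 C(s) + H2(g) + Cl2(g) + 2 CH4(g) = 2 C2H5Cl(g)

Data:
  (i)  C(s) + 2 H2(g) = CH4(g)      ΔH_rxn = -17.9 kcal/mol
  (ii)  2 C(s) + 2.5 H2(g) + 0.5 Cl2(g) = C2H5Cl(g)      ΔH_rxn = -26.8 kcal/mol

ΔH_rxn = -17.8 kcal/mol

(i) reversed and × 2 (reverse to put CH4(g) on the reactant side; ×2 to match 2 CH4(g) in the target): (-2)·(-17.9) = +35.8 kcal/mol
(ii) × 2 (×2 to match 2 C2H5Cl(g) in the target): (2)·(-26.8) = -53.6 kcal/mol
Combining the equations, ΔH_rxn = (-2)·(-17.9) + (2)·(-26.8) = -17.8 kcal/mol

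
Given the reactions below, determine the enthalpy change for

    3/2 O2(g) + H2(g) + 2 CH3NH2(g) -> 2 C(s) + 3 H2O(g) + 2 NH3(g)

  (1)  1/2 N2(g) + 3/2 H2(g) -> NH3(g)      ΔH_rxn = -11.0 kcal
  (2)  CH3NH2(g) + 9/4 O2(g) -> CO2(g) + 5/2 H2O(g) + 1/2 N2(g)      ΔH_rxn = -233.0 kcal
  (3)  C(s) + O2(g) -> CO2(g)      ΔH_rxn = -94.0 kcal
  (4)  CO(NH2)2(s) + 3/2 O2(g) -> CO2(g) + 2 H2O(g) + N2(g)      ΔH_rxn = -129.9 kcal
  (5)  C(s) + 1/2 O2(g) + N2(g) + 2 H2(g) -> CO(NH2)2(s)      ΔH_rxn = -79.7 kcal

(1) × 2 (×2 to match 2 NH3(g) in the target): (2)·(-11.0) = -22.0 kcal
(2) × 2 (×2 to match 2 CH3NH2(g) in the target): (2)·(-233.0) = -466.0 kcal
(3) reversed: +94.0 kcal
(4) reversed: +129.9 kcal
(5) reversed: +79.7 kcal
ΔH_rxn = (2)·(-11.0) + (2)·(-233.0) + (-1)·(-94.0) + (-1)·(-129.9) + (-1)·(-79.7) = -184.4 kcal

ΔH_rxn = -184.4 kcal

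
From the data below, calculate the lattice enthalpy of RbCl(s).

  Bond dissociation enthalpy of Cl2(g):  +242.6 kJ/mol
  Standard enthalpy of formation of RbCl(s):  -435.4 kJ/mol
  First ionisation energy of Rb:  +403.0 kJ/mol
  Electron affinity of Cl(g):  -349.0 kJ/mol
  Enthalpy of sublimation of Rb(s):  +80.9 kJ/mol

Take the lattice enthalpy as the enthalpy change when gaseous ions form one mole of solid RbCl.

ΔHf° = 1·ΔHsub + 1·(ΣIE) + 1/2·D(Cl2) + 1·EA + U
-435.4 = 1·(+80.9) + 1·(+403.0) + 1/2·(+242.6) + 1·(-349.0) + U
U = -435.4 − (+256.2) = -691.6 kJ/mol

U = -691.6 kJ/mol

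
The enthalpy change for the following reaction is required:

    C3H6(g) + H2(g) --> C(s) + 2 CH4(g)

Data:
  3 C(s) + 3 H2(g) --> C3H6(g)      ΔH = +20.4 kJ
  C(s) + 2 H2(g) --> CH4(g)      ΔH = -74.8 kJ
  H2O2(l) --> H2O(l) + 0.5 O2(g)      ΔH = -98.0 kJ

equation 1 reversed: -20.4 kJ
equation 2 × 2: (2)·(-74.8) = -149.6 kJ
equation 3: not needed.
ΔH = (-1)·(+20.4) + (2)·(-74.8) = -170.0 kJ

ΔH = -170.0 kJ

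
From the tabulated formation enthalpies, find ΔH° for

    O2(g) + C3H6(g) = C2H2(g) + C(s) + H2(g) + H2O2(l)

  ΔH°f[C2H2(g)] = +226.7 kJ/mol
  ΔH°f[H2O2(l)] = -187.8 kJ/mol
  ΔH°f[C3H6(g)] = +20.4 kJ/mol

ΔH° = 18.5 kJ/mol

Products: 1·(+226.7) + 1·(+0.0) + 1·(+0.0) + 1·(-187.8) = +38.9
Reactants: 1·(+0.0) + 1·(+20.4) = +20.4
ΔH° = (+38.9) − (+20.4) = 18.5 kJ/mol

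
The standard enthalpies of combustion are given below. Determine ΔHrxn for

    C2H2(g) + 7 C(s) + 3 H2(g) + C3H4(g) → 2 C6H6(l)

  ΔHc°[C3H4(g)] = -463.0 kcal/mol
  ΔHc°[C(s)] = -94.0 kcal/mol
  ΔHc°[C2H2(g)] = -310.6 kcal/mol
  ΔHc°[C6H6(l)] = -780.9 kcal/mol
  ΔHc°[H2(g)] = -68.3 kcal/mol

ΔHrxn = -74.7 kcal/mol

Using ΔH = Σ nΔHc°(reactants) − Σ nΔHc°(products):
= [1·(-310.6) + 7·(-94.0) + 3·(-68.3) + 1·(-463.0)] − [2·(-780.9)]
= -74.7 kcal/mol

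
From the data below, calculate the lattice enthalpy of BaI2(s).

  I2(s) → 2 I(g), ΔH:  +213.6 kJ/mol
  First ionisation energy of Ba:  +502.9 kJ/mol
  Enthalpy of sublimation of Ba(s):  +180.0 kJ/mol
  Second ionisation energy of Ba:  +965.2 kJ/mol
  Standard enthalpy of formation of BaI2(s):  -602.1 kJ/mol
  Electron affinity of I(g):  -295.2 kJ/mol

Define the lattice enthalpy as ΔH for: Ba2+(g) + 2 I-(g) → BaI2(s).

U = -1873.4 kJ/mol

ΔHf° = 1·ΔHsub + 1·(ΣIE) + 1·D(I2) + 2·EA + U
-602.1 = 1·(+180.0) + 1·(+1468.1) + 1·(+213.6) + 2·(-295.2) + U
U = -602.1 − (+1271.3) = -1873.4 kJ/mol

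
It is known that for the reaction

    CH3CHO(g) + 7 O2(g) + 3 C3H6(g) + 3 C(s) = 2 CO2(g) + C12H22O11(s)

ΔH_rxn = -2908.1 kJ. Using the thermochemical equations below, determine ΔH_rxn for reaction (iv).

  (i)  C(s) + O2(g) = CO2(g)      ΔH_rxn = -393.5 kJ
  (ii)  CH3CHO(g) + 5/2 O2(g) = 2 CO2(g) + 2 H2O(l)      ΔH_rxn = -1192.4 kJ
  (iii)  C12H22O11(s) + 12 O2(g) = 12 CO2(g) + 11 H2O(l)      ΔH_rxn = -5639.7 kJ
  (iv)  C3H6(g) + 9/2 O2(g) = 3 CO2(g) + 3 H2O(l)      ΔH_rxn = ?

(i) × 3: (3)·(-393.5) = -1180.5 kJ
(ii) as written: -1192.4 kJ
(iii) reversed: +5639.7 kJ
(iv) × 3: contributes 3·x
-2908.1 = (-1180.5) + (-1192.4) + (+5639.7) + 3·x
x = (-2908.1 − (+3266.8)) / (3) = -2058.3 kJ

ΔH_rxn = -2058.3 kJ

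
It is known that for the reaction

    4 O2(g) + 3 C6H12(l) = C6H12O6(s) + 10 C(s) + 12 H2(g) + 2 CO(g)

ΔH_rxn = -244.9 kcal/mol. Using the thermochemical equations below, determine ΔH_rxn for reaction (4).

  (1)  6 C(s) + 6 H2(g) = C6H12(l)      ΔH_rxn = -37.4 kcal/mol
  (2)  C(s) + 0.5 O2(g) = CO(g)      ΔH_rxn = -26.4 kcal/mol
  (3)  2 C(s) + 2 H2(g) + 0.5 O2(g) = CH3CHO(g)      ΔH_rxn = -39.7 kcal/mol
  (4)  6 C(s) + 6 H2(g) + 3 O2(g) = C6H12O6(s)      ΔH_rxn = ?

ΔH_rxn = -304.3 kcal/mol

(1) reversed and × 3 (C6H12(l) must end up as a reactant; ×3 to match 3 C6H12(l) in the target): (-3)·(-37.4) = +112.2 kcal/mol
(2) × 2 (scale by 2 for the 2 CO(g)): (2)·(-26.4) = -52.8 kcal/mol
(3): not needed (CH3CHO(g) appears nowhere else).
(4) as written (C6H12O6(s) already on the product side): contributes x
-244.9 = (+112.2) + (-52.8) + x
x = (-244.9 − (+59.4)) / (1) = -304.3 kcal/mol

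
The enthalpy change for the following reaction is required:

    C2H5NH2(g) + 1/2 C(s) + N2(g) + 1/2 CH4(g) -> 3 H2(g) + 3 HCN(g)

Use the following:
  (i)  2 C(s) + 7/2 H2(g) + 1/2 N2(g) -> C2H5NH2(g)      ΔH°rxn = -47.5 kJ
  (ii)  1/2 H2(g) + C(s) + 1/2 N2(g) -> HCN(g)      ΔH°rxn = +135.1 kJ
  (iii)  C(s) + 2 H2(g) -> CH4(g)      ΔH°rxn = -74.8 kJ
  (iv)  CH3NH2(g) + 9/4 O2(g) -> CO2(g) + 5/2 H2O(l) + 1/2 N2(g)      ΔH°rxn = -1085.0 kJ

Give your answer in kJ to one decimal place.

(i) reversed (C2H5NH2(g) must end up as a reactant): +47.5 kJ
(ii) × 3 (scale by 3 for the 3 HCN(g)): (3)·(+135.1) = +405.3 kJ
(iii) reversed and × 1/2 (reverse to put CH4(g) on the reactant side; ×1/2 to match 1/2 CH4(g) in the target): (-1/2)·(-74.8) = +37.4 kJ
(iv): not needed (H2O(l) appears nowhere else).
Combining the equations, ΔH°rxn = (-1)·(-47.5) + (3)·(+135.1) + (-1/2)·(-74.8) = 490.2 kJ

ΔH°rxn = 490.2 kJ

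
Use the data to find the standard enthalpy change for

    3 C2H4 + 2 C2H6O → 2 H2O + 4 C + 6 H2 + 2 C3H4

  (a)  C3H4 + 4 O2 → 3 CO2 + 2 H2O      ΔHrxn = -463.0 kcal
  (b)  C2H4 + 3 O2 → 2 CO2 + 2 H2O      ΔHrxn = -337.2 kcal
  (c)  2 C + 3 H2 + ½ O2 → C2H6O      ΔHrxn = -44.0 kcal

(a) reversed and × 2 (reverse to put C3H4 on the product side; scale by 2 for the 2 C3H4): (-2)·(-463.0) = +926.0 kcal
(b) × 3 (scale by 3 for the 3 C2H4): (3)·(-337.2) = -1011.6 kcal
(c) reversed and × 2 (C2H6O must end up as a reactant; scale by 2 for the 2 C2H6O): (-2)·(-44.0) = +88.0 kcal
ΔHrxn = (-2)·(-463.0) + (3)·(-337.2) + (-2)·(-44.0) = 2.4 kcal

ΔHrxn = 2.4 kcal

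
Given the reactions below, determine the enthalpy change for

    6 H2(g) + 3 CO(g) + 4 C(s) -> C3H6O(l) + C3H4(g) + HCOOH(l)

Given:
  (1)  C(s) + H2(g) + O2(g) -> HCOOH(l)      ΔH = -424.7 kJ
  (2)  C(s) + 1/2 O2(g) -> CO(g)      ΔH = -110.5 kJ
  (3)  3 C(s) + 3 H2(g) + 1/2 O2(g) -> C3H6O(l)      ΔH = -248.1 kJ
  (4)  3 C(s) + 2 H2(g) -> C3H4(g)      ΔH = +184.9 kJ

(1) as written (HCOOH(l) already on the product side): -424.7 kJ
(2) reversed and × 3 (CO(g) must end up as a reactant; ×3 to match 3 CO(g) in the target): (-3)·(-110.5) = +331.5 kJ
(3) as written (C3H6O(l) already on the product side): -248.1 kJ
(4) as written (C3H4(g) already on the product side): +184.9 kJ
Combining the equations, ΔH = (1)·(-424.7) + (-3)·(-110.5) + (1)·(-248.1) + (1)·(+184.9) = -156.4 kJ

ΔH = -156.4 kJ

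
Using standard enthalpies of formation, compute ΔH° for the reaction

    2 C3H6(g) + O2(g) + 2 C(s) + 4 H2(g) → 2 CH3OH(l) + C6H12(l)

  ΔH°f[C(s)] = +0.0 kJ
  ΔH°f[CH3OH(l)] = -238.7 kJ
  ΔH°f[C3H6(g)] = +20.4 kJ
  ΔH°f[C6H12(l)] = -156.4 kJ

Products: 2·(-238.7) + 1·(-156.4) = -633.8
Reactants: 2·(+20.4) + 1·(+0.0) + 2·(+0.0) + 4·(+0.0) = +40.8
ΔH° = (-633.8) − (+40.8) = -674.6 kJ

ΔH° = -674.6 kJ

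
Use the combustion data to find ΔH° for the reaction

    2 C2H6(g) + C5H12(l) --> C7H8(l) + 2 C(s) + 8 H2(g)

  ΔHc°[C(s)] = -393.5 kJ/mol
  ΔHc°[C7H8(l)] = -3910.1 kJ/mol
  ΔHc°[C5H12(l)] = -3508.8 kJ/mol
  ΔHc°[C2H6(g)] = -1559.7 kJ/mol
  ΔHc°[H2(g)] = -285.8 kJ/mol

ΔH° = 355.3 kJ/mol

With combustion enthalpies, reactants minus products:
= [2·(-1559.7) + 1·(-3508.8)] − [1·(-3910.1) + 2·(-393.5) + 8·(-285.8)]
= 355.3 kJ/mol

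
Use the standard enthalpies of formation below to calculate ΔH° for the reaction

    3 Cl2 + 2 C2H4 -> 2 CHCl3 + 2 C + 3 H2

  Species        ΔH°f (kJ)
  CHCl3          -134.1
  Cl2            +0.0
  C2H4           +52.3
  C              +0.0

Products: 2·(-134.1) + 2·(+0.0) + 3·(+0.0) = -268.2
Reactants: 3·(+0.0) + 2·(+52.3) = +104.6
ΔH° = (-268.2) − (+104.6) = -372.8 kJ

ΔH° = -372.8 kJ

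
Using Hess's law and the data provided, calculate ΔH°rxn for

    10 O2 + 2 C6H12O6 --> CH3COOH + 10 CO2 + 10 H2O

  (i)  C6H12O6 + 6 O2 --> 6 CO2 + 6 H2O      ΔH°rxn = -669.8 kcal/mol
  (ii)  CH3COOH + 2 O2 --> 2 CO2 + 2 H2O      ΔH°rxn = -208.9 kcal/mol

(i) × 2 (scale by 2 for the 2 C6H12O6): (2)·(-669.8) = -1339.6 kcal/mol
(ii) reversed (CH3COOH must end up as a product): +208.9 kcal/mol
ΔH°rxn = (2)·(-669.8) + (-1)·(-208.9) = -1130.7 kcal/mol

ΔH°rxn = -1130.7 kcal/mol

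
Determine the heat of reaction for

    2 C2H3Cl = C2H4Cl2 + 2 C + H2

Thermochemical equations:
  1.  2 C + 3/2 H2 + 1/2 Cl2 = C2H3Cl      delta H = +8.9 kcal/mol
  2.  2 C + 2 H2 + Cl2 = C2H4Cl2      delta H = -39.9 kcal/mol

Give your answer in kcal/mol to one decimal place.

delta H = -57.7 kcal/mol

eq. 1 reversed and × 2 (reverse to put C2H3Cl on the reactant side; scale by 2 for the 2 C2H3Cl): (-2)·(+8.9) = -17.8 kcal/mol
eq. 2 as written (C2H4Cl2 already on the product side): -39.9 kcal/mol
delta H = (-17.8) + (-39.9) = -57.7 kcal/mol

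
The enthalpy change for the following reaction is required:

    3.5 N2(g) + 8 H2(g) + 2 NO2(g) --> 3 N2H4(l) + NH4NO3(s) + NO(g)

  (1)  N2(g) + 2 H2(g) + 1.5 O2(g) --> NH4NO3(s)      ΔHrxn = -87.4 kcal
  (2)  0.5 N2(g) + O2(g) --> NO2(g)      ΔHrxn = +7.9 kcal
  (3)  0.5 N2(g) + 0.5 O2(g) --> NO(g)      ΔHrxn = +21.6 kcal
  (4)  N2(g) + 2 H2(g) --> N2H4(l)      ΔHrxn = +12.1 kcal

ΔHrxn = -45.3 kcal

(1) as written: -87.4 kcal
(2) reversed and × 2: (-2)·(+7.9) = -15.8 kcal
(3) as written: +21.6 kcal
(4) × 3: (3)·(+12.1) = +36.3 kcal
ΔHrxn = (1)·(-87.4) + (-2)·(+7.9) + (1)·(+21.6) + (3)·(+12.1) = -45.3 kcal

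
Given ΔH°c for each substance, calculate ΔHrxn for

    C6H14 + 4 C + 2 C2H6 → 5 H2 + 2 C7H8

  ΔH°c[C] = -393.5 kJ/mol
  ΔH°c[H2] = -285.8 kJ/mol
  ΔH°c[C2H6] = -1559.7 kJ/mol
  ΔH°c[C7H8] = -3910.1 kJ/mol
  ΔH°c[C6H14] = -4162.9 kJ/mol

With combustion enthalpies, reactants minus products:
= [1·(-4162.9) + 4·(-393.5) + 2·(-1559.7)] − [5·(-285.8) + 2·(-3910.1)]
= 392.9 kJ/mol

ΔHrxn = 392.9 kJ/mol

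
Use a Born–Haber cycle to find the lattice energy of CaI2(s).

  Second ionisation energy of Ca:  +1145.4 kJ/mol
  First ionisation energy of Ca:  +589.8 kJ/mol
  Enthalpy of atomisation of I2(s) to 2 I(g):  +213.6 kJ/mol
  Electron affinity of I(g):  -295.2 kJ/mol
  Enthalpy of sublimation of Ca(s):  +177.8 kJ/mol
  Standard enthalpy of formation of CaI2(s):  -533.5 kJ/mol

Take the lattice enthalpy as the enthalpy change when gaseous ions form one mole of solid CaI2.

ΔHf° = 1·ΔHsub + 1·(ΣIE) + 1·D(I2) + 2·EA + U
-533.5 = 1·(+177.8) + 1·(+1735.2) + 1·(+213.6) + 2·(-295.2) + U
U = -533.5 − (+1536.2) = -2069.7 kJ/mol

U = -2069.7 kJ/mol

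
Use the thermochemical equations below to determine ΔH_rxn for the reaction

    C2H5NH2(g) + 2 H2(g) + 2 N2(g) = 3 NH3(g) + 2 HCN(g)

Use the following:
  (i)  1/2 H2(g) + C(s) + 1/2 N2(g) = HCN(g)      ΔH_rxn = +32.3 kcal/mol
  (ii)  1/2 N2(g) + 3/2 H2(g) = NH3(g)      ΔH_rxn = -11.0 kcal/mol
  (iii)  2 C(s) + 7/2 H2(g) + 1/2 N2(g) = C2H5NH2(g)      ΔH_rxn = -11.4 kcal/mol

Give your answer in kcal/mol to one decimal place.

ΔH_rxn = 43.0 kcal/mol

(i) × 2: (2)·(+32.3) = +64.6 kcal/mol
(ii) × 3: (3)·(-11.0) = -33.0 kcal/mol
(iii) reversed: +11.4 kcal/mol
ΔH_rxn = (2)·(+32.3) + (3)·(-11.0) + (-1)·(-11.4) = 43.0 kcal/mol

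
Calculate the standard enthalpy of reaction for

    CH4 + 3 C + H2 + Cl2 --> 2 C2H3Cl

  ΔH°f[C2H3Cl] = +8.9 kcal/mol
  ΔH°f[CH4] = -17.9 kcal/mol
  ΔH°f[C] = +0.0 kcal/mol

Products: 2·(+8.9) = +17.8
Reactants: 1·(-17.9) + 3·(+0.0) + 1·(+0.0) + 1·(+0.0) = -17.9
ΔH° = (+17.8) − (-17.9) = 35.7 kcal/mol

ΔH° = 35.7 kcal/mol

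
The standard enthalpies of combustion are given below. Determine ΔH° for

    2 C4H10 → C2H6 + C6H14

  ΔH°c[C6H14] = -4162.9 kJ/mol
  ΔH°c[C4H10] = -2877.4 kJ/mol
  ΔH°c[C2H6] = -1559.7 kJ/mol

Using ΔH = Σ nΔHc°(reactants) − Σ nΔHc°(products):
= [2·(-2877.4)] − [1·(-1559.7) + 1·(-4162.9)]
= -32.2 kJ/mol

ΔH° = -32.2 kJ/mol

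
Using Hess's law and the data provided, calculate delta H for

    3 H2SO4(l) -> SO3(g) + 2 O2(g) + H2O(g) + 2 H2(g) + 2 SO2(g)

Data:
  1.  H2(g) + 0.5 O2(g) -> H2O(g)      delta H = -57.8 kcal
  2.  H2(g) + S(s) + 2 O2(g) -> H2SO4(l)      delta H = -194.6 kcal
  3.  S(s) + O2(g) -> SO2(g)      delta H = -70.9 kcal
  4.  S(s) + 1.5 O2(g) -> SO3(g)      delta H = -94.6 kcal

delta H = 289.6 kcal

eq. 1 as written: -57.8 kcal
eq. 2 reversed and × 3: (-3)·(-194.6) = +583.8 kcal
eq. 3 × 2: (2)·(-70.9) = -141.8 kcal
eq. 4 as written: -94.6 kcal
delta H = (1)·(-57.8) + (-3)·(-194.6) + (2)·(-70.9) + (1)·(-94.6) = 289.6 kcal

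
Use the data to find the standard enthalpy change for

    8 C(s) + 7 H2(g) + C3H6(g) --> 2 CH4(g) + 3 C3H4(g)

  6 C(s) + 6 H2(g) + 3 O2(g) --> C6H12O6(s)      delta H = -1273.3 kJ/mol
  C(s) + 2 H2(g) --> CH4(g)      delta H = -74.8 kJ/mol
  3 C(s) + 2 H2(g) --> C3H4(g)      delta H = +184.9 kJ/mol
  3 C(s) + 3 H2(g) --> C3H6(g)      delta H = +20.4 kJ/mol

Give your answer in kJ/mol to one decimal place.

delta H = 384.7 kJ/mol

equation 1: not needed (C6H12O6(s) appears nowhere else).
equation 2 × 2 (×2 to match 2 CH4(g) in the target): (2)·(-74.8) = -149.6 kJ/mol
equation 3 × 3 (scale by 3 for the 3 C3H4(g)): (3)·(+184.9) = +554.7 kJ/mol
equation 4 reversed (reverse to put C3H6(g) on the reactant side): -20.4 kJ/mol
Since enthalpy is a state function, delta H = (-149.6) + (+554.7) + (-20.4) = 384.7 kJ/mol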